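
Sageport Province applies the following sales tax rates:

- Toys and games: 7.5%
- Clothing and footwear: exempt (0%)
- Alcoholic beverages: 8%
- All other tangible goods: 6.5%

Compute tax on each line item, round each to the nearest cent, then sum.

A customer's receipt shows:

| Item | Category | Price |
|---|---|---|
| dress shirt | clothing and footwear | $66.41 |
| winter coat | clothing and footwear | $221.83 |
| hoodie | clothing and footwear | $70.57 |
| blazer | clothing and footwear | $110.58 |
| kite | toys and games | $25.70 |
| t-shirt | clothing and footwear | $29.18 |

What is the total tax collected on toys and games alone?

Kite $25.70: toys and games → 7.5% → $1.93
Tax on toys and games = $1.93

$1.93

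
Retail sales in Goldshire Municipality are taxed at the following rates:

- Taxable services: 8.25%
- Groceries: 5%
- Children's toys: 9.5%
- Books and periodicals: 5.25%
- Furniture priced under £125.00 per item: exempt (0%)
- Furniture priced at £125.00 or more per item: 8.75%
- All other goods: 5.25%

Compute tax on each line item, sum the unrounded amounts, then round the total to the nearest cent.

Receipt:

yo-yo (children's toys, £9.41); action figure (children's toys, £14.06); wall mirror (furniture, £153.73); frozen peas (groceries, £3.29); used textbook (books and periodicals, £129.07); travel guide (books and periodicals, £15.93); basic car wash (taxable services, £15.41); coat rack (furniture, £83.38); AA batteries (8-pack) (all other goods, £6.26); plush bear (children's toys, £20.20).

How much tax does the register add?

£26.98

Yo-yo £9.41: children's toys → 9.5% → £0.89395
Action figure £14.06: children's toys → 9.5% → £1.3357
Wall mirror £153.73: furniture, £125.00 or more → 8.75% → £13.451375
Frozen peas £3.29: groceries → 5% → £0.1645
Used textbook £129.07: books and periodicals → 5.25% → £6.776175
Travel guide £15.93: books and periodicals → 5.25% → £0.836325
Basic car wash £15.41: taxable services → 8.25% → £1.271325
Coat rack £83.38: furniture, under £125.00 → 0% → £0.00
AA batteries (8-pack) £6.26: all other goods → 5.25% → £0.32865
Plush bear £20.20: children's toys → 9.5% → £1.919
Unrounded tax sum = £26.977 → £26.98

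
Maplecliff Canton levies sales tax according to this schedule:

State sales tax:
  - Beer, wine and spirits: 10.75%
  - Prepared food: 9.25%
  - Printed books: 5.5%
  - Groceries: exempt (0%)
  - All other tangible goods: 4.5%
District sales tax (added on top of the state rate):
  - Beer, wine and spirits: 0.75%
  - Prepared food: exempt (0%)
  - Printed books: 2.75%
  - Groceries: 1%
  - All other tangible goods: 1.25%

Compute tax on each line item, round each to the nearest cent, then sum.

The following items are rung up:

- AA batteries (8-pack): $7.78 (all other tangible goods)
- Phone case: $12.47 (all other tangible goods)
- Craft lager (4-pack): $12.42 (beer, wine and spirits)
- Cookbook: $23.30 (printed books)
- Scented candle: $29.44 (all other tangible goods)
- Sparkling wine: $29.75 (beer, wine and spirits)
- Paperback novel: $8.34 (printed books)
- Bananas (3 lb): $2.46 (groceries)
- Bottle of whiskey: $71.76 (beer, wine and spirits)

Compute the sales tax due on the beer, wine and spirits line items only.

$13.10

Craft lager (4-pack) $12.42: beer, wine and spirits → 10.75% + 0.75% district = 11.5% → $1.43
Sparkling wine $29.75: beer, wine and spirits → 10.75% + 0.75% district = 11.5% → $3.42
Bottle of whiskey $71.76: beer, wine and spirits → 10.75% + 0.75% district = 11.5% → $8.25
Tax on beer, wine and spirits = $1.43 + $3.42 + $8.25 = $13.10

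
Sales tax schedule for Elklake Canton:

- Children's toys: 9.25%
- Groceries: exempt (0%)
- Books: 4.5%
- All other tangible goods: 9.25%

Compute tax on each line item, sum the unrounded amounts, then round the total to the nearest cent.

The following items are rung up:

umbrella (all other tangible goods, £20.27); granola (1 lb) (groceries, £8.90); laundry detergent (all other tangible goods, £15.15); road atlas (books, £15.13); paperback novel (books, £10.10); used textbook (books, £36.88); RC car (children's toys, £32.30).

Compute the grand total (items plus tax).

£147.79

Umbrella £20.27: all other tangible goods → 9.25% → £1.874975
Granola (1 lb) £8.90: groceries → 0% → £0.00
Laundry detergent £15.15: all other tangible goods → 9.25% → £1.401375
Road atlas £15.13: books → 4.5% → £0.68085
Paperback novel £10.10: books → 4.5% → £0.4545
Used textbook £36.88: books → 4.5% → £1.6596
RC car £32.30: children's toys → 9.25% → £2.98775
Subtotal = £138.73; unrounded tax = £9.05905 → £9.06; total due = £147.79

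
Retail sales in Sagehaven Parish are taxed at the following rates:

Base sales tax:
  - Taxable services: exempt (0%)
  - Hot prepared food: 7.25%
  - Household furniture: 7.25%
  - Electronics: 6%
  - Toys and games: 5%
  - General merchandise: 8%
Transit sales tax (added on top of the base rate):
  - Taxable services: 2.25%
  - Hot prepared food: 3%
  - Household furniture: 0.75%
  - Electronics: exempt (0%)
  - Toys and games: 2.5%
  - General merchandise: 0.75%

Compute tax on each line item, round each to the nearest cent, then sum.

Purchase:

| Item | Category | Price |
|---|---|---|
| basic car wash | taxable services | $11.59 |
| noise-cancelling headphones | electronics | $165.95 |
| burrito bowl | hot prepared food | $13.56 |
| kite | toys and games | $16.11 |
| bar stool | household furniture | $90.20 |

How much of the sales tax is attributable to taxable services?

Basic car wash $11.59: taxable services → 0% + 2.25% transit = 2.25% → $0.26
Tax on taxable services = $0.26

$0.26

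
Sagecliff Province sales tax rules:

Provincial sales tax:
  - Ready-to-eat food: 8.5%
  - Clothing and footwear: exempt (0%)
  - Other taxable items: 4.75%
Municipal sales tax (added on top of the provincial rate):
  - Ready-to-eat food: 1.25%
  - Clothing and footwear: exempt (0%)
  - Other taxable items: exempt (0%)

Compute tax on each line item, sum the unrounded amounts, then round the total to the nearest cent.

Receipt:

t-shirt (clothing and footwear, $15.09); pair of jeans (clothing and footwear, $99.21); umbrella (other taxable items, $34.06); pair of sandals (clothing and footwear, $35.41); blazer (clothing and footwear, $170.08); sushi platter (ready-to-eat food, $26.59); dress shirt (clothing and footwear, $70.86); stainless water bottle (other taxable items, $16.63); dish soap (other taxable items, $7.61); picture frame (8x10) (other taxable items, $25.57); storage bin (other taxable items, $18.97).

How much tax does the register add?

T-shirt $15.09: clothing and footwear → 0% + 0% municipal = 0% → $0.00
Pair of jeans $99.21: clothing and footwear → 0% + 0% municipal = 0% → $0.00
Umbrella $34.06: other taxable items → 4.75% + 0% municipal = 4.75% → $1.61785
Pair of sandals $35.41: clothing and footwear → 0% + 0% municipal = 0% → $0.00
Blazer $170.08: clothing and footwear → 0% + 0% municipal = 0% → $0.00
Sushi platter $26.59: ready-to-eat food → 8.5% + 1.25% municipal = 9.75% → $2.592525
Dress shirt $70.86: clothing and footwear → 0% + 0% municipal = 0% → $0.00
Stainless water bottle $16.63: other taxable items → 4.75% + 0% municipal = 4.75% → $0.789925
Dish soap $7.61: other taxable items → 4.75% + 0% municipal = 4.75% → $0.361475
Picture frame (8x10) $25.57: other taxable items → 4.75% + 0% municipal = 4.75% → $1.214575
Storage bin $18.97: other taxable items → 4.75% + 0% municipal = 4.75% → $0.901075
Unrounded tax sum = $7.477425 → $7.48

$7.48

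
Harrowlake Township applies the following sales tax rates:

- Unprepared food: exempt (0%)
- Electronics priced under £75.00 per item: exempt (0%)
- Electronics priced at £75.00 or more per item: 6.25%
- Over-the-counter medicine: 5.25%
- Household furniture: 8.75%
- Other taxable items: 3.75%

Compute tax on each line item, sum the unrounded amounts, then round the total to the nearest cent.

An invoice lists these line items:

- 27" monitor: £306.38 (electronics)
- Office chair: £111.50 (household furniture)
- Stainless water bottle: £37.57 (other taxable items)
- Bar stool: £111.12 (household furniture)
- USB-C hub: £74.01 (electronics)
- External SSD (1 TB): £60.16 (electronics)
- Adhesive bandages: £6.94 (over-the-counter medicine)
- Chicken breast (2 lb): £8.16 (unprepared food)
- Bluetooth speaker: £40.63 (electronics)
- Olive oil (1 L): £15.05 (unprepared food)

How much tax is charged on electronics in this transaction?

£19.15

27" monitor £306.38: electronics, £75.00 or more → 6.25% → £19.14875
USB-C hub £74.01: electronics, under £75.00 → 0% → £0.00
External SSD (1 TB) £60.16: electronics, under £75.00 → 0% → £0.00
Bluetooth speaker £40.63: electronics, under £75.00 → 0% → £0.00
Tax on electronics: unrounded sum = £19.14875 → £19.15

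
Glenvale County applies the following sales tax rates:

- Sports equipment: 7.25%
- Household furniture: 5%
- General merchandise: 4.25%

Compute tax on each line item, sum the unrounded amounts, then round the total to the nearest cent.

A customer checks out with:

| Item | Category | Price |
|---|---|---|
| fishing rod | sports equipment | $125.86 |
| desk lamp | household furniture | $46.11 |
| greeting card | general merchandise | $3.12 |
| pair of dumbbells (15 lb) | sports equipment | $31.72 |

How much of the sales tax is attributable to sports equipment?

Fishing rod $125.86: sports equipment → 7.25% → $9.12485
Pair of dumbbells (15 lb) $31.72: sports equipment → 7.25% → $2.2997
Tax on sports equipment: unrounded sum = $11.42455 → $11.42

$11.42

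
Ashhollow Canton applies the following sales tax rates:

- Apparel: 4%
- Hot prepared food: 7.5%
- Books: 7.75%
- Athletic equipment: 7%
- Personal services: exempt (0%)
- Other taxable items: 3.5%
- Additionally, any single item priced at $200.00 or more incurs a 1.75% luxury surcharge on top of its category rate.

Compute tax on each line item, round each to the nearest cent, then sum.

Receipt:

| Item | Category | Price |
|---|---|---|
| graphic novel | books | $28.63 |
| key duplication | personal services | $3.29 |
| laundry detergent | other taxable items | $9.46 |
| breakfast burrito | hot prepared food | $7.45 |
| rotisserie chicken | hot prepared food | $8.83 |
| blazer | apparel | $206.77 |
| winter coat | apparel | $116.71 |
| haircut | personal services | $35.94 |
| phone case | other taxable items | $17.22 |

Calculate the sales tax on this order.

Graphic novel $28.63: books → 7.75% → $2.22
Key duplication $3.29: personal services → 0% → $0.00
Laundry detergent $9.46: other taxable items → 3.5% → $0.33
Breakfast burrito $7.45: hot prepared food → 7.5% → $0.56
Rotisserie chicken $8.83: hot prepared food → 7.5% → $0.66
Blazer $206.77: apparel → 4% + 1.75% surcharge = 5.75% → $11.89
Winter coat $116.71: apparel → 4% → $4.67
Haircut $35.94: personal services → 0% → $0.00
Phone case $17.22: other taxable items → 3.5% → $0.60
Total tax = $2.22 + $0.33 + $0.56 + $0.66 + $11.89 + $4.67 + $0.60 = $20.93

$20.93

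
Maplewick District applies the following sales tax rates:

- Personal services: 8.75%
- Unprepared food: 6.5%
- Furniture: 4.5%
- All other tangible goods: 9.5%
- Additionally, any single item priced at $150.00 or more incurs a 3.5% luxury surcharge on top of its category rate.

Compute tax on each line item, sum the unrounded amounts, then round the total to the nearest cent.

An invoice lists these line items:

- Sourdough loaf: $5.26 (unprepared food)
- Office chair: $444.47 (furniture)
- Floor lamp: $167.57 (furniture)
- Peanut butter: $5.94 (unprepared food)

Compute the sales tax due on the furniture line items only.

Office chair $444.47: furniture → 4.5% + 3.5% surcharge = 8% → $35.5576
Floor lamp $167.57: furniture → 4.5% + 3.5% surcharge = 8% → $13.4056
Tax on furniture: unrounded sum = $48.9632 → $48.96

$48.96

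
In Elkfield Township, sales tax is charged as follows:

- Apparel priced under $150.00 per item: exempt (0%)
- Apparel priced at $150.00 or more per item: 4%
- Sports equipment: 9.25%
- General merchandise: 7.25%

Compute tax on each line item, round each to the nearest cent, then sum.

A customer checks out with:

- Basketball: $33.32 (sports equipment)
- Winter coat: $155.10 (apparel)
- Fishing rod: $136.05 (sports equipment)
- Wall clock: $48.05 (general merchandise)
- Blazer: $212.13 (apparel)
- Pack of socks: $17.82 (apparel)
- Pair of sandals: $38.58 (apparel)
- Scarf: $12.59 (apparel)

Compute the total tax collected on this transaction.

Basketball $33.32: sports equipment → 9.25% → $3.08
Winter coat $155.10: apparel, $150.00 or more → 4% → $6.20
Fishing rod $136.05: sports equipment → 9.25% → $12.58
Wall clock $48.05: general merchandise → 7.25% → $3.48
Blazer $212.13: apparel, $150.00 or more → 4% → $8.49
Pack of socks $17.82: apparel, under $150.00 → 0% → $0.00
Pair of sandals $38.58: apparel, under $150.00 → 0% → $0.00
Scarf $12.59: apparel, under $150.00 → 0% → $0.00
Total tax = $3.08 + $6.20 + $12.58 + $3.48 + $8.49 = $33.83

$33.83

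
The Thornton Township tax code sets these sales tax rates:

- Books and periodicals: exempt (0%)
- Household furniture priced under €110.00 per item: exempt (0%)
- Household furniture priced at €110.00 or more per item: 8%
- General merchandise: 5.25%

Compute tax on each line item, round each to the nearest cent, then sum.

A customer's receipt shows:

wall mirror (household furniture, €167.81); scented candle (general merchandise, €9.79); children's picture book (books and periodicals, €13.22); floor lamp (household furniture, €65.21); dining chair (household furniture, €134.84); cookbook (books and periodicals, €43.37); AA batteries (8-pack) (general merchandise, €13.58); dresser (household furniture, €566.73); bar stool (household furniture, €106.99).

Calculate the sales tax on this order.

Wall mirror €167.81: household furniture, €110.00 or more → 8% → €13.42
Scented candle €9.79: general merchandise → 5.25% → €0.51
Children's picture book €13.22: books and periodicals → 0% → €0.00
Floor lamp €65.21: household furniture, under €110.00 → 0% → €0.00
Dining chair €134.84: household furniture, €110.00 or more → 8% → €10.79
Cookbook €43.37: books and periodicals → 0% → €0.00
AA batteries (8-pack) €13.58: general merchandise → 5.25% → €0.71
Dresser €566.73: household furniture, €110.00 or more → 8% → €45.34
Bar stool €106.99: household furniture, under €110.00 → 0% → €0.00
Total tax = €13.42 + €0.51 + €10.79 + €0.71 + €45.34 = €70.77

€70.77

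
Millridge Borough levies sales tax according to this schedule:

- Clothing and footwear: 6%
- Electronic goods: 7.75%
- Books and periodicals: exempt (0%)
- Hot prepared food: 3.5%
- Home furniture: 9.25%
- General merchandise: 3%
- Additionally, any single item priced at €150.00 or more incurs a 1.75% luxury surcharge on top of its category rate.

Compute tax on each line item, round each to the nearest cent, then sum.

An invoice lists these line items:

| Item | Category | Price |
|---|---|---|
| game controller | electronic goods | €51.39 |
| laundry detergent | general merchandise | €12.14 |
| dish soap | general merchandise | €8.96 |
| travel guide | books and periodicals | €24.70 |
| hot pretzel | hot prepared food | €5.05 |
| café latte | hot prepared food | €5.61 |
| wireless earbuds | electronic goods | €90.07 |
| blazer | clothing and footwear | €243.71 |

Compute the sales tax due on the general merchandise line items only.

€0.63

Laundry detergent €12.14: general merchandise → 3% → €0.36
Dish soap €8.96: general merchandise → 3% → €0.27
Tax on general merchandise = €0.36 + €0.27 = €0.63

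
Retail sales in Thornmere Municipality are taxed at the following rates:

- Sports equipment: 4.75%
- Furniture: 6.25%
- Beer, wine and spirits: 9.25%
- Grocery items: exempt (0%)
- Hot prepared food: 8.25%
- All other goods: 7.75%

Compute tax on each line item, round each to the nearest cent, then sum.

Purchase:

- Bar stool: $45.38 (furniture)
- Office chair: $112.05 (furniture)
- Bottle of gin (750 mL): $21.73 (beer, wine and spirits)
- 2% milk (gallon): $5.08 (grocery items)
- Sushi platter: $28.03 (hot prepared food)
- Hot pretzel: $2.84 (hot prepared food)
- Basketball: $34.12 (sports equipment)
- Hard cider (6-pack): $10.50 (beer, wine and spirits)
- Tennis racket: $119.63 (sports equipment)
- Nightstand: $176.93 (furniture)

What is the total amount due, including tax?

Bar stool $45.38: furniture → 6.25% → $2.84
Office chair $112.05: furniture → 6.25% → $7.00
Bottle of gin (750 mL) $21.73: beer, wine and spirits → 9.25% → $2.01
2% milk (gallon) $5.08: grocery items → 0% → $0.00
Sushi platter $28.03: hot prepared food → 8.25% → $2.31
Hot pretzel $2.84: hot prepared food → 8.25% → $0.23
Basketball $34.12: sports equipment → 4.75% → $1.62
Hard cider (6-pack) $10.50: beer, wine and spirits → 9.25% → $0.97
Tennis racket $119.63: sports equipment → 4.75% → $5.68
Nightstand $176.93: furniture → 6.25% → $11.06
Subtotal = $556.29; tax = $33.72; total due = $590.01

$590.01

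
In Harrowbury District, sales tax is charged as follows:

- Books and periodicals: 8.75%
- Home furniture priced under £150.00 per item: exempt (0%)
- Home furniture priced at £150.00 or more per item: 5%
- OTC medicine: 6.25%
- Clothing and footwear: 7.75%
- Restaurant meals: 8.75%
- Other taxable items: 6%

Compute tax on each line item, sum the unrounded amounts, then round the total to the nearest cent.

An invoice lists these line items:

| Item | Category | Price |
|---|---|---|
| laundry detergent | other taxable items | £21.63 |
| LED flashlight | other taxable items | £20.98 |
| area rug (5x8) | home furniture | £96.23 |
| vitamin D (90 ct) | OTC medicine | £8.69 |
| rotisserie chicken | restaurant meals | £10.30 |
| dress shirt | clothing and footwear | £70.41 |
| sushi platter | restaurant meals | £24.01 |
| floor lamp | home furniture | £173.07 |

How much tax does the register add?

£20.21

Laundry detergent £21.63: other taxable items → 6% → £1.2978
LED flashlight £20.98: other taxable items → 6% → £1.2588
Area rug (5x8) £96.23: home furniture, under £150.00 → 0% → £0.00
Vitamin D (90 ct) £8.69: OTC medicine → 6.25% → £0.543125
Rotisserie chicken £10.30: restaurant meals → 8.75% → £0.90125
Dress shirt £70.41: clothing and footwear → 7.75% → £5.456775
Sushi platter £24.01: restaurant meals → 8.75% → £2.100875
Floor lamp £173.07: home furniture, £150.00 or more → 5% → £8.6535
Unrounded tax sum = £20.212125 → £20.21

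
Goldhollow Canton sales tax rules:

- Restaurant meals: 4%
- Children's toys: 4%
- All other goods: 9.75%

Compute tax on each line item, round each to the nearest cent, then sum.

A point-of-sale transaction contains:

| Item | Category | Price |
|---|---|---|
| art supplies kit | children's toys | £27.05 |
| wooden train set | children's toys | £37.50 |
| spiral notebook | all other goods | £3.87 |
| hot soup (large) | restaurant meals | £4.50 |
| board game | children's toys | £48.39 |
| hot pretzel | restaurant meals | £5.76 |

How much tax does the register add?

£5.31

Art supplies kit £27.05: children's toys → 4% → £1.08
Wooden train set £37.50: children's toys → 4% → £1.50
Spiral notebook £3.87: all other goods → 9.75% → £0.38
Hot soup (large) £4.50: restaurant meals → 4% → £0.18
Board game £48.39: children's toys → 4% → £1.94
Hot pretzel £5.76: restaurant meals → 4% → £0.23
Total tax = £1.08 + £1.50 + £0.38 + £0.18 + £1.94 + £0.23 = £5.31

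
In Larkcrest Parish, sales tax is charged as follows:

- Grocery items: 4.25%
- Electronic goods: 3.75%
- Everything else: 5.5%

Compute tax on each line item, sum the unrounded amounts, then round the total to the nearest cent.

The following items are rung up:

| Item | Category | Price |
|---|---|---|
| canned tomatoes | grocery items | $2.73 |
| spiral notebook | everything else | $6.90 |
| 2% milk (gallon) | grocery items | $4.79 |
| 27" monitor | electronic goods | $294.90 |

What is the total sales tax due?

Canned tomatoes $2.73: grocery items → 4.25% → $0.116025
Spiral notebook $6.90: everything else → 5.5% → $0.3795
2% milk (gallon) $4.79: grocery items → 4.25% → $0.203575
27" monitor $294.90: electronic goods → 3.75% → $11.05875
Unrounded tax sum = $11.75785 → $11.76

$11.76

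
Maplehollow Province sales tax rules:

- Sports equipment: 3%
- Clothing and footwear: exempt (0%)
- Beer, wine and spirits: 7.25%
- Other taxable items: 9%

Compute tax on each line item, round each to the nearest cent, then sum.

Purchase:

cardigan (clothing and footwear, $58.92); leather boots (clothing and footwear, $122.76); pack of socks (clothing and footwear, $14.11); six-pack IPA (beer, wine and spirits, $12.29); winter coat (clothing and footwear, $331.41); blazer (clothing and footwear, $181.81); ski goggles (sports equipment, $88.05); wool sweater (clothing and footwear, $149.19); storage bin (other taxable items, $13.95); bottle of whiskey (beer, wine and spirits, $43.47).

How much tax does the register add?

$7.94

Cardigan $58.92: clothing and footwear → 0% → $0.00
Leather boots $122.76: clothing and footwear → 0% → $0.00
Pack of socks $14.11: clothing and footwear → 0% → $0.00
Six-pack IPA $12.29: beer, wine and spirits → 7.25% → $0.89
Winter coat $331.41: clothing and footwear → 0% → $0.00
Blazer $181.81: clothing and footwear → 0% → $0.00
Ski goggles $88.05: sports equipment → 3% → $2.64
Wool sweater $149.19: clothing and footwear → 0% → $0.00
Storage bin $13.95: other taxable items → 9% → $1.26
Bottle of whiskey $43.47: beer, wine and spirits → 7.25% → $3.15
Total tax = $0.89 + $2.64 + $1.26 + $3.15 = $7.94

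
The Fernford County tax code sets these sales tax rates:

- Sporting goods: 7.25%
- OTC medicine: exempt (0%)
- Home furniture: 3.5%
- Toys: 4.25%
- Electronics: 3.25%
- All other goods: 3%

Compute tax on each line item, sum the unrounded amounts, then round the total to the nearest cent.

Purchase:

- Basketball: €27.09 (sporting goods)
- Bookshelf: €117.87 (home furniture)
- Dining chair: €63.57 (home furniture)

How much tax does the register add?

€8.31

Basketball €27.09: sporting goods → 7.25% → €1.964025
Bookshelf €117.87: home furniture → 3.5% → €4.12545
Dining chair €63.57: home furniture → 3.5% → €2.22495
Unrounded tax sum = €8.314425 → €8.31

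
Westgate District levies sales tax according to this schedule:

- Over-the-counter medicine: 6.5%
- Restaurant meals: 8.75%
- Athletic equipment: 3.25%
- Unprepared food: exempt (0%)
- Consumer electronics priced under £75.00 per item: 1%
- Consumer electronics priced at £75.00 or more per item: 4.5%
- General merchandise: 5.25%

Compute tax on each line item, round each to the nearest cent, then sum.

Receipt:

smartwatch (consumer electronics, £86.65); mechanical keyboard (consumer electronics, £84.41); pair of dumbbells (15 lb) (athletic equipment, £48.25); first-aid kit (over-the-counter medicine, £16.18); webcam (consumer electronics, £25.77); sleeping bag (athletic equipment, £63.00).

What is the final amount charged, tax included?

Smartwatch £86.65: consumer electronics, £75.00 or more → 4.5% → £3.90
Mechanical keyboard £84.41: consumer electronics, £75.00 or more → 4.5% → £3.80
Pair of dumbbells (15 lb) £48.25: athletic equipment → 3.25% → £1.57
First-aid kit £16.18: over-the-counter medicine → 6.5% → £1.05
Webcam £25.77: consumer electronics, under £75.00 → 1% → £0.26
Sleeping bag £63.00: athletic equipment → 3.25% → £2.05
Subtotal = £324.26; tax = £12.63; total due = £336.89

£336.89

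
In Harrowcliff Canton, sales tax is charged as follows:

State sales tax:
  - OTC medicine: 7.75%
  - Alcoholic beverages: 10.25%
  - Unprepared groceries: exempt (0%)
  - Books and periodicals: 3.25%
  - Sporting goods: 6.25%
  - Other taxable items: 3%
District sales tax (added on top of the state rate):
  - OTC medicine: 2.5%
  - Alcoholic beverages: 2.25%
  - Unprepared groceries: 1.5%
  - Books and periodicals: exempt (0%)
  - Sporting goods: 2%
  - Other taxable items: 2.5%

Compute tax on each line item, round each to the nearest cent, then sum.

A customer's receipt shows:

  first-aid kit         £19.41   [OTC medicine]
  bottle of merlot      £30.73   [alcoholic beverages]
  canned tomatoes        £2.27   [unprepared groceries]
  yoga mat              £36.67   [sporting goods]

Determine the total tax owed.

First-aid kit £19.41: OTC medicine → 7.75% + 2.5% district = 10.25% → £1.99
Bottle of merlot £30.73: alcoholic beverages → 10.25% + 2.25% district = 12.5% → £3.84
Canned tomatoes £2.27: unprepared groceries → 0% + 1.5% district = 1.5% → £0.03
Yoga mat £36.67: sporting goods → 6.25% + 2% district = 8.25% → £3.03
Total tax = £1.99 + £3.84 + £0.03 + £3.03 = £8.89

£8.89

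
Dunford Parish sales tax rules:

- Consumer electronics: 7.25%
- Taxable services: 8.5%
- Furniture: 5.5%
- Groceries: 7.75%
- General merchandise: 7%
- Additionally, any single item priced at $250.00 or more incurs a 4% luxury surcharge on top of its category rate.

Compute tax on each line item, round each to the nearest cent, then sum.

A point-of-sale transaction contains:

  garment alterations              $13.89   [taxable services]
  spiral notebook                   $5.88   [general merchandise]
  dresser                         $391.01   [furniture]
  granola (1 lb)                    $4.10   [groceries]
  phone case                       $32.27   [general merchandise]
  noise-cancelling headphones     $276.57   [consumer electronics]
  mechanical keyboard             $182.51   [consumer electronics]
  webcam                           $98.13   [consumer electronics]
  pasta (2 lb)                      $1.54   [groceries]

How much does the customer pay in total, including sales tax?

Garment alterations $13.89: taxable services → 8.5% → $1.18
Spiral notebook $5.88: general merchandise → 7% → $0.41
Dresser $391.01: furniture → 5.5% + 4% surcharge = 9.5% → $37.15
Granola (1 lb) $4.10: groceries → 7.75% → $0.32
Phone case $32.27: general merchandise → 7% → $2.26
Noise-cancelling headphones $276.57: consumer electronics → 7.25% + 4% surcharge = 11.25% → $31.11
Mechanical keyboard $182.51: consumer electronics → 7.25% → $13.23
Webcam $98.13: consumer electronics → 7.25% → $7.11
Pasta (2 lb) $1.54: groceries → 7.75% → $0.12
Subtotal = $1005.90; tax = $92.89; total due = $1098.79

$1098.79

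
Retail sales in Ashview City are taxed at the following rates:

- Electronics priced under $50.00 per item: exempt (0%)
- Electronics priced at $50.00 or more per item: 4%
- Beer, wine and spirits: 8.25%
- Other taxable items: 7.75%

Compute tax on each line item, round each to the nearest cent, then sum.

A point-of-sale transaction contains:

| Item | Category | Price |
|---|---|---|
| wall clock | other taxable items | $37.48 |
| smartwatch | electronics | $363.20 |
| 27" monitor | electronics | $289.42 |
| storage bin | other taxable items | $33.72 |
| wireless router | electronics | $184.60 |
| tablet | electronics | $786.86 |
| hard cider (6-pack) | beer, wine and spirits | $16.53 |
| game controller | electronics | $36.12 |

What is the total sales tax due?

$71.83

Wall clock $37.48: other taxable items → 7.75% → $2.90
Smartwatch $363.20: electronics, $50.00 or more → 4% → $14.53
27" monitor $289.42: electronics, $50.00 or more → 4% → $11.58
Storage bin $33.72: other taxable items → 7.75% → $2.61
Wireless router $184.60: electronics, $50.00 or more → 4% → $7.38
Tablet $786.86: electronics, $50.00 or more → 4% → $31.47
Hard cider (6-pack) $16.53: beer, wine and spirits → 8.25% → $1.36
Game controller $36.12: electronics, under $50.00 → 0% → $0.00
Total tax = $2.90 + $14.53 + $11.58 + $2.61 + $7.38 + $31.47 + $1.36 = $71.83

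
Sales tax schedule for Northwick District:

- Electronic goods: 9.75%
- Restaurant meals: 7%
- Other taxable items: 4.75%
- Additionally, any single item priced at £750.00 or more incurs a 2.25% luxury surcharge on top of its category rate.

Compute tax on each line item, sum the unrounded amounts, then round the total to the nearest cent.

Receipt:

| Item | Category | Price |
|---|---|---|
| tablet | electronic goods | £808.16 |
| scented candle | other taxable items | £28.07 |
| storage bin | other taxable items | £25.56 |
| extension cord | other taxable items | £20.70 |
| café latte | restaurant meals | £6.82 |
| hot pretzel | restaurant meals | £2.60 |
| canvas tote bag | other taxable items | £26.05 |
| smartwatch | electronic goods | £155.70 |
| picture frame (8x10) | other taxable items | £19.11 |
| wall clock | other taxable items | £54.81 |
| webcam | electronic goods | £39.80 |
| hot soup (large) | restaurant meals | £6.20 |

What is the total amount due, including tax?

Tablet £808.16: electronic goods → 9.75% + 2.25% surcharge = 12% → £96.9792
Scented candle £28.07: other taxable items → 4.75% → £1.333325
Storage bin £25.56: other taxable items → 4.75% → £1.2141
Extension cord £20.70: other taxable items → 4.75% → £0.98325
Café latte £6.82: restaurant meals → 7% → £0.4774
Hot pretzel £2.60: restaurant meals → 7% → £0.182
Canvas tote bag £26.05: other taxable items → 4.75% → £1.237375
Smartwatch £155.70: electronic goods → 9.75% → £15.18075
Picture frame (8x10) £19.11: other taxable items → 4.75% → £0.907725
Wall clock £54.81: other taxable items → 4.75% → £2.603475
Webcam £39.80: electronic goods → 9.75% → £3.8805
Hot soup (large) £6.20: restaurant meals → 7% → £0.434
Subtotal = £1193.58; unrounded tax = £125.4131 → £125.41; total due = £1318.99

£1318.99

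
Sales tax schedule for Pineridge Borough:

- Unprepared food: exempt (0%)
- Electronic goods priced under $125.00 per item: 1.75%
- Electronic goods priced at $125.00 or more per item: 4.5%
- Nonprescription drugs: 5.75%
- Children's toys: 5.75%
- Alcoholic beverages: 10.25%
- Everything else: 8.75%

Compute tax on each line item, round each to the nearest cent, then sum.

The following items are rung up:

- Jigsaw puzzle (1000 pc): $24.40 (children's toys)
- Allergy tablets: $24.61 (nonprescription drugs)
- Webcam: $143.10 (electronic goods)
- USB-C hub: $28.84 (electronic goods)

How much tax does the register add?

$9.76

Jigsaw puzzle (1000 pc) $24.40: children's toys → 5.75% → $1.40
Allergy tablets $24.61: nonprescription drugs → 5.75% → $1.42
Webcam $143.10: electronic goods, $125.00 or more → 4.5% → $6.44
USB-C hub $28.84: electronic goods, under $125.00 → 1.75% → $0.50
Total tax = $1.40 + $1.42 + $6.44 + $0.50 = $9.76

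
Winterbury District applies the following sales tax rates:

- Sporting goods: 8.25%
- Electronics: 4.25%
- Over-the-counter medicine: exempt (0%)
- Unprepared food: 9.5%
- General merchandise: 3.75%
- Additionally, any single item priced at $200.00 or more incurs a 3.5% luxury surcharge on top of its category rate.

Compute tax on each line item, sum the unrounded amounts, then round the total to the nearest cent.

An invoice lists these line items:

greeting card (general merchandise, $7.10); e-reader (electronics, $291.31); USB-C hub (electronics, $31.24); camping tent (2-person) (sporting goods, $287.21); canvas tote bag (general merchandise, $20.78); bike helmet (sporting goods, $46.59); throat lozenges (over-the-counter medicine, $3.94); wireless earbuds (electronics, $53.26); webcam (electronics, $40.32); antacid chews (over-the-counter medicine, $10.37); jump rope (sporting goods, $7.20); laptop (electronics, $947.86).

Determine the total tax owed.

Greeting card $7.10: general merchandise → 3.75% → $0.26625
E-reader $291.31: electronics → 4.25% + 3.5% surcharge = 7.75% → $22.576525
USB-C hub $31.24: electronics → 4.25% → $1.3277
Camping tent (2-person) $287.21: sporting goods → 8.25% + 3.5% surcharge = 11.75% → $33.747175
Canvas tote bag $20.78: general merchandise → 3.75% → $0.77925
Bike helmet $46.59: sporting goods → 8.25% → $3.843675
Throat lozenges $3.94: over-the-counter medicine → 0% → $0.00
Wireless earbuds $53.26: electronics → 4.25% → $2.26355
Webcam $40.32: electronics → 4.25% → $1.7136
Antacid chews $10.37: over-the-counter medicine → 0% → $0.00
Jump rope $7.20: sporting goods → 8.25% → $0.594
Laptop $947.86: electronics → 4.25% + 3.5% surcharge = 7.75% → $73.45915
Unrounded tax sum = $140.570875 → $140.57

$140.57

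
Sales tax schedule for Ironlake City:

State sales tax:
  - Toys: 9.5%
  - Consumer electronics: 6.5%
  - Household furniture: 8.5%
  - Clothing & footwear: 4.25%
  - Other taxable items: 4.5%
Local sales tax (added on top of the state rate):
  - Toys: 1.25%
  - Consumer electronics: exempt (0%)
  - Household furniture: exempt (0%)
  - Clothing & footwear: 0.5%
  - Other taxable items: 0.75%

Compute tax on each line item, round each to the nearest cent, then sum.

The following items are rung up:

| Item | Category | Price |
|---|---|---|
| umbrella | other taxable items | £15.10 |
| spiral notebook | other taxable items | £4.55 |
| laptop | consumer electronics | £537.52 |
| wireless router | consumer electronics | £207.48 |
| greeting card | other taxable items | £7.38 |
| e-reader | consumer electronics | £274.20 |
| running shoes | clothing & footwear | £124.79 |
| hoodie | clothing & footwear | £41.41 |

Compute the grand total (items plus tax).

Umbrella £15.10: other taxable items → 4.5% + 0.75% local = 5.25% → £0.79
Spiral notebook £4.55: other taxable items → 4.5% + 0.75% local = 5.25% → £0.24
Laptop £537.52: consumer electronics → 6.5% + 0% local = 6.5% → £34.94
Wireless router £207.48: consumer electronics → 6.5% + 0% local = 6.5% → £13.49
Greeting card £7.38: other taxable items → 4.5% + 0.75% local = 5.25% → £0.39
E-reader £274.20: consumer electronics → 6.5% + 0% local = 6.5% → £17.82
Running shoes £124.79: clothing & footwear → 4.25% + 0.5% local = 4.75% → £5.93
Hoodie £41.41: clothing & footwear → 4.25% + 0.5% local = 4.75% → £1.97
Subtotal = £1212.43; tax = £75.57; total due = £1288.00

£1288.00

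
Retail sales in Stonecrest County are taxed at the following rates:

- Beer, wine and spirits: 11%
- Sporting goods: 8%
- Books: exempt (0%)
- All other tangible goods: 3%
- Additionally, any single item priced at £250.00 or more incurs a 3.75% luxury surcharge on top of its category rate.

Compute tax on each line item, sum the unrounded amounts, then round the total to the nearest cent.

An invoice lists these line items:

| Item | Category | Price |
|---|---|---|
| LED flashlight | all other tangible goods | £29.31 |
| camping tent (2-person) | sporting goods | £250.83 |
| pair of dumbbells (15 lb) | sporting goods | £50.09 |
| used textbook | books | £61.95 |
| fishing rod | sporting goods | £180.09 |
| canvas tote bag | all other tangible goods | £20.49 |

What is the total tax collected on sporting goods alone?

Camping tent (2-person) £250.83: sporting goods → 8% + 3.75% surcharge = 11.75% → £29.472525
Pair of dumbbells (15 lb) £50.09: sporting goods → 8% → £4.0072
Fishing rod £180.09: sporting goods → 8% → £14.4072
Tax on sporting goods: unrounded sum = £47.886925 → £47.89

£47.89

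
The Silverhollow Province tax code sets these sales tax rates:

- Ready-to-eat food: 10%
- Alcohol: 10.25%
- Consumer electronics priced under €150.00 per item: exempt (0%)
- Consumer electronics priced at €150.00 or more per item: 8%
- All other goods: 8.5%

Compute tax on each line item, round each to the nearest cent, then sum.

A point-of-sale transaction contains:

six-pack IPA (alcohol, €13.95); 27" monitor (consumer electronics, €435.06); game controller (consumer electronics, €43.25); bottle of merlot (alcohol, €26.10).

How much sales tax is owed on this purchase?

€38.91

Six-pack IPA €13.95: alcohol → 10.25% → €1.43
27" monitor €435.06: consumer electronics, €150.00 or more → 8% → €34.80
Game controller €43.25: consumer electronics, under €150.00 → 0% → €0.00
Bottle of merlot €26.10: alcohol → 10.25% → €2.68
Total tax = €1.43 + €34.80 + €2.68 = €38.91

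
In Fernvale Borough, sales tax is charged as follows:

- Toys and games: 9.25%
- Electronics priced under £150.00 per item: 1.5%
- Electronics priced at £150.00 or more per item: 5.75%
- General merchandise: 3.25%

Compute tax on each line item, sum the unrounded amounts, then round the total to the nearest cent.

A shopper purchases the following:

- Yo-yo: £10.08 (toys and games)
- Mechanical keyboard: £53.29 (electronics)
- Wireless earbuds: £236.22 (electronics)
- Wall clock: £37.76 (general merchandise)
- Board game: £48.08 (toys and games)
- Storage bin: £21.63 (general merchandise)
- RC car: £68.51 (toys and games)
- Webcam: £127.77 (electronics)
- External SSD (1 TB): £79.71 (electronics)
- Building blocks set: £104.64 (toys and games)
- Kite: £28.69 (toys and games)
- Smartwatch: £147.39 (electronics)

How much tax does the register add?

Yo-yo £10.08: toys and games → 9.25% → £0.9324
Mechanical keyboard £53.29: electronics, under £150.00 → 1.5% → £0.79935
Wireless earbuds £236.22: electronics, £150.00 or more → 5.75% → £13.58265
Wall clock £37.76: general merchandise → 3.25% → £1.2272
Board game £48.08: toys and games → 9.25% → £4.4474
Storage bin £21.63: general merchandise → 3.25% → £0.702975
RC car £68.51: toys and games → 9.25% → £6.337175
Webcam £127.77: electronics, under £150.00 → 1.5% → £1.91655
External SSD (1 TB) £79.71: electronics, under £150.00 → 1.5% → £1.19565
Building blocks set £104.64: toys and games → 9.25% → £9.6792
Kite £28.69: toys and games → 9.25% → £2.653825
Smartwatch £147.39: electronics, under £150.00 → 1.5% → £2.21085
Unrounded tax sum = £45.685225 → £45.69

£45.69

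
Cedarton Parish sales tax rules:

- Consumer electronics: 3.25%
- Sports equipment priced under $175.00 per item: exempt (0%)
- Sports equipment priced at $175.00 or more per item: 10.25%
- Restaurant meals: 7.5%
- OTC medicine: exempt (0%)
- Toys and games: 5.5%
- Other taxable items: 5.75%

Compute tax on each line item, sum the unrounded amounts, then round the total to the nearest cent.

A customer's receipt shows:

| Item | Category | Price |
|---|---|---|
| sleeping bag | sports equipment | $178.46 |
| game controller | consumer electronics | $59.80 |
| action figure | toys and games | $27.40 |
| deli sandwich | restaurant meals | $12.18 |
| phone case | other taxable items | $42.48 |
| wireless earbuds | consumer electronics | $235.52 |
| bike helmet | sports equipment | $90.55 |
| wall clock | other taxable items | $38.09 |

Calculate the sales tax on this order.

$34.94

Sleeping bag $178.46: sports equipment, $175.00 or more → 10.25% → $18.29215
Game controller $59.80: consumer electronics → 3.25% → $1.9435
Action figure $27.40: toys and games → 5.5% → $1.507
Deli sandwich $12.18: restaurant meals → 7.5% → $0.9135
Phone case $42.48: other taxable items → 5.75% → $2.4426
Wireless earbuds $235.52: consumer electronics → 3.25% → $7.6544
Bike helmet $90.55: sports equipment, under $175.00 → 0% → $0.00
Wall clock $38.09: other taxable items → 5.75% → $2.190175
Unrounded tax sum = $34.943325 → $34.94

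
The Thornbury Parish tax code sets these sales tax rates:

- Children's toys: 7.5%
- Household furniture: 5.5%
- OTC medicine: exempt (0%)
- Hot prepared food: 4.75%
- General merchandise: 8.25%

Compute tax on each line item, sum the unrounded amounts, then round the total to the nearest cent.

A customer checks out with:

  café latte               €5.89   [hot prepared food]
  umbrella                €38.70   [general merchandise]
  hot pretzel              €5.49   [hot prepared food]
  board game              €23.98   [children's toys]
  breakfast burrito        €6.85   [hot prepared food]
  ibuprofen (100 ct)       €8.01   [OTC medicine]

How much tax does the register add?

€5.86

Café latte €5.89: hot prepared food → 4.75% → €0.279775
Umbrella €38.70: general merchandise → 8.25% → €3.19275
Hot pretzel €5.49: hot prepared food → 4.75% → €0.260775
Board game €23.98: children's toys → 7.5% → €1.7985
Breakfast burrito €6.85: hot prepared food → 4.75% → €0.325375
Ibuprofen (100 ct) €8.01: OTC medicine → 0% → €0.00
Unrounded tax sum = €5.857175 → €5.86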